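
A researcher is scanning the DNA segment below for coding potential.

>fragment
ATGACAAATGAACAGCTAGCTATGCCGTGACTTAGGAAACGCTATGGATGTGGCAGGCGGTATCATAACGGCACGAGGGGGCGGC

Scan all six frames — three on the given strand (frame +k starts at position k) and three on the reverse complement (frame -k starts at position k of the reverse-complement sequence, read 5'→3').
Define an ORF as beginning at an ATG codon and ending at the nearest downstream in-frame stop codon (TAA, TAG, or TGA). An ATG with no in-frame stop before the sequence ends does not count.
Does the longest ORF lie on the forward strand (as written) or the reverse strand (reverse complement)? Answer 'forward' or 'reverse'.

reverse

Reverse complement (5'→3'): GCCGCCCCCTCGTGCCGTTATGATACCGCCTGCCACATCCATAGCGTTTCCTAAGTCACGGCATAGCTAGCTGTTCATTTGTCAT
Frame +1: ATG ACA AAT GAA CAG CTA GCT ATG CCG TGA CTT AGG AAA CGC TAT GGA TGT GGC AGG CGG TAT CAT AAC GGC ACG AGG GGG CGG — ATG at 1, stop TGA at 28 → 30 nt; ATG at 22, stop TGA at 28 → 9 nt.
Frame +2: TGA CAA ATG AAC AGC TAG CTA TGC CGT GAC TTA GGA AAC GCT ATG GAT GTG GCA GGC GGT ATC ATA ACG GCA CGA GGG GGC GGC — ATG at 8, stop TAG at 17 → 12 nt.
Frame +3: GAC AAA TGA ACA GCT AGC TAT GCC GTG ACT TAG GAA ACG CTA TGG ATG TGG CAG GCG GTA TCA TAA CGG CAC GAG GGG GCG — ATG at 48, stop TAA at 66 → 21 nt.
Frame -1: GCC GCC CCC TCG TGC CGT TAT GAT ACC GCC TGC CAC ATC CAT AGC GTT TCC TAA GTC ACG GCA TAG CTA GCT GTT CAT TTG TCA — no ATG→stop ORF.
Frame -2: CCG CCC CCT CGT GCC GTT ATG ATA CCG CCT GCC ACA TCC ATA GCG TTT CCT AAG TCA CGG CAT AGC TAG CTG TTC ATT TGT CAT — ATG at 20, stop TAG at 68 → 51 nt.
Frame -3: CGC CCC CTC GTG CCG TTA TGA TAC CGC CTG CCA CAT CCA TAG CGT TTC CTA AGT CAC GGC ATA GCT AGC TGT TCA TTT GTC — no ATG→stop ORF.
Forward-strand max 30 nt; reverse-strand max 51 nt. The reverse strand has the longer ORF.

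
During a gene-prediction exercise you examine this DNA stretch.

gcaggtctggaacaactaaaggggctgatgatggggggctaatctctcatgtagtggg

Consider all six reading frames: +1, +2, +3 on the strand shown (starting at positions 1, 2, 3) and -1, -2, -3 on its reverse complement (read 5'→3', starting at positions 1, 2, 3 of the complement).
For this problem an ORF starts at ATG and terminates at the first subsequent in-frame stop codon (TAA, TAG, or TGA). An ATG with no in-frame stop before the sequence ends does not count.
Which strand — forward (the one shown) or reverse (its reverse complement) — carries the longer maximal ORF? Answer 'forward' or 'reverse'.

forward

Reverse complement (5'→3'): CCCACTACATGAGAGATTAGCCCCCCATCATCAGCCCCTTTAGTTGTTCCAGACCTGC
Frame +1: GCA GGT CTG GAA CAA CTA AAG GGG CTG ATG ATG GGG GGC TAA TCT CTC ATG TAG TGG — ATG at 28, stop TAA at 40 → 15 nt; ATG at 31, stop TAA at 40 → 12 nt; ATG at 49, stop TAG at 52 → 6 nt.
Frame +2: CAG GTC TGG AAC AAC TAA AGG GGC TGA TGA TGG GGG GCT AAT CTC TCA TGT AGT GGG — no ATG→stop ORF.
Frame +3: AGG TCT GGA ACA ACT AAA GGG GCT GAT GAT GGG GGG CTA ATC TCT CAT GTA GTG — no ATG→stop ORF.
Frame -1: CCC ACT ACA TGA GAG ATT AGC CCC CCA TCA TCA GCC CCT TTA GTT GTT CCA GAC CTG — no ATG→stop ORF.
Frame -2: CCA CTA CAT GAG AGA TTA GCC CCC CAT CAT CAG CCC CTT TAG TTG TTC CAG ACC TGC — no ATG→stop ORF.
Frame -3: CAC TAC ATG AGA GAT TAG CCC CCC ATC ATC AGC CCC TTT AGT TGT TCC AGA CCT — ATG at 9, stop TAG at 18 → 12 nt.
Forward-strand max 15 nt; reverse-strand max 12 nt. The forward strand has the longer ORF.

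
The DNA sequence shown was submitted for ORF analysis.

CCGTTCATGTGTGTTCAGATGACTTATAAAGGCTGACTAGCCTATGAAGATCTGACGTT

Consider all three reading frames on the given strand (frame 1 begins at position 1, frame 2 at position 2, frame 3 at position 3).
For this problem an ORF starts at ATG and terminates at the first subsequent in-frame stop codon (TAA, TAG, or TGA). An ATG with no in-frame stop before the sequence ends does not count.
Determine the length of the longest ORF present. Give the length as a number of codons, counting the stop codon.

10

Frame 1: CCG TTC ATG TGT GTT CAG ATG ACT TAT AAA GGC TGA CTA GCC TAT GAA GAT CTG ACG — ATG at 7, stop TGA at 34 → 30 nt; ATG at 19, stop TGA at 34 → 18 nt.
Frame 2: CGT TCA TGT GTG TTC AGA TGA CTT ATA AAG GCT GAC TAG CCT ATG AAG ATC TGA CGT — ATG at 44, stop TGA at 53 → 12 nt.
Frame 3: GTT CAT GTG TGT TCA GAT GAC TTA TAA AGG CTG ACT AGC CTA TGA AGA TCT GAC GTT — no ATG→stop ORF.
Longest: frame 1, positions 7–36, 30 nt = 10 codons = 9 aa. → 10 codons.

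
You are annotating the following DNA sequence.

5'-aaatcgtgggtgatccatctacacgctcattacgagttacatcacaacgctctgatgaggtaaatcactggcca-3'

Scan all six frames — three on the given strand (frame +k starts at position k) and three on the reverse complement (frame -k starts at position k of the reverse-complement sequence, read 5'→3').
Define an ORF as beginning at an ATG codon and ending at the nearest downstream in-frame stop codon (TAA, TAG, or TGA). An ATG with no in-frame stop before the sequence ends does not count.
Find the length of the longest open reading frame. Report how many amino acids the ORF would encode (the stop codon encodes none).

Reverse complement (5'→3'): TGGCCAGTGATTTACCTCATCAGAGCGTTGTGATGTAACTCGTAATGAGCGTGTAGATGGATCACCCACGATTT
Frame +1: AAA TCG TGG GTG ATC CAT CTA CAC GCT CAT TAC GAG TTA CAT CAC AAC GCT CTG ATG AGG TAA ATC ACT GGC — ATG at 55, stop TAA at 61 → 9 nt.
Frame +2: AAT CGT GGG TGA TCC ATC TAC ACG CTC ATT ACG AGT TAC ATC ACA ACG CTC TGA TGA GGT AAA TCA CTG GCC — no ATG→stop ORF.
Frame +3: ATC GTG GGT GAT CCA TCT ACA CGC TCA TTA CGA GTT ACA TCA CAA CGC TCT GAT GAG GTA AAT CAC TGG CCA — no ATG→stop ORF.
Frame -1: TGG CCA GTG ATT TAC CTC ATC AGA GCG TTG TGA TGT AAC TCG TAA TGA GCG TGT AGA TGG ATC ACC CAC GAT — no ATG→stop ORF.
Frame -2: GGC CAG TGA TTT ACC TCA TCA GAG CGT TGT GAT GTA ACT CGT AAT GAG CGT GTA GAT GGA TCA CCC ACG ATT — no ATG→stop ORF.
Frame -3: GCC AGT GAT TTA CCT CAT CAG AGC GTT GTG ATG TAA CTC GTA ATG AGC GTG TAG ATG GAT CAC CCA CGA TTT — ATG at 33, stop TAA at 36 → 6 nt; ATG at 45, stop TAG at 54 → 12 nt.
Longest: frame -3, positions 45–56, 12 nt = 4 codons = 3 aa. → 3 amino acids.

3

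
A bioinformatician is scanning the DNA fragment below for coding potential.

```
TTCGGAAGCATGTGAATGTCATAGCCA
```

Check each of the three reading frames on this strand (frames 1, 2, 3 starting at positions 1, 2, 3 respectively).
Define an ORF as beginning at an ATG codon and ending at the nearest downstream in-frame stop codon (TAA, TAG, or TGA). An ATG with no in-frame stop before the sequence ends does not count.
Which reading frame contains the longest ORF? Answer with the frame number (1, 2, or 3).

Frame 1: TTC GGA AGC ATG TGA ATG TCA TAG CCA — ATG at 10, stop TGA at 13 → 6 nt; ATG at 16, stop TAG at 22 → 9 nt.
Frame 2: TCG GAA GCA TGT GAA TGT CAT AGC — no ATG→stop ORF.
Frame 3: CGG AAG CAT GTG AAT GTC ATA GCC — no ATG→stop ORF.
Longest ORF is 9 nt in frame 1 (positions 16–24).

1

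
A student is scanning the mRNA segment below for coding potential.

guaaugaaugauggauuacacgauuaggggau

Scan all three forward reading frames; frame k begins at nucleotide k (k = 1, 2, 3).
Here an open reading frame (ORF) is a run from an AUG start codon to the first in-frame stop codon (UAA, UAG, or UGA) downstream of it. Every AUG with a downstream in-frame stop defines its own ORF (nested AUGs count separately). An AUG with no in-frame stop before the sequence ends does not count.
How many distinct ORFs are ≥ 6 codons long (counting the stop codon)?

Frame 1: GUA AUG AAU GAU GGA UUA CAC GAU UAG GGG — AUG at 4, stop UAG at 25 → 24 nt.
Frame 2: UAA UGA AUG AUG GAU UAC ACG AUU AGG GGA — no AUG→stop ORF.
Frame 3: AAU GAA UGA UGG AUU ACA CGA UUA GGG GAU — no AUG→stop ORF.
ORFs ≥ 6 codons: frame 1 4–27 (8 codons). Count = 1.

1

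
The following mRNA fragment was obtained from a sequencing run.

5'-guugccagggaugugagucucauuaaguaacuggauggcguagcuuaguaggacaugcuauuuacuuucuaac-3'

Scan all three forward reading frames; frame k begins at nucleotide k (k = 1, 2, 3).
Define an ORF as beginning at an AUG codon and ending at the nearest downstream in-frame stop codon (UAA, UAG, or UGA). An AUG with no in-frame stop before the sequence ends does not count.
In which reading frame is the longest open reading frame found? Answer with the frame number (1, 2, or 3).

Frame 1: GUU GCC AGG GAU GUG AGU CUC AUU AAG UAA CUG GAU GGC GUA GCU UAG UAG GAC AUG CUA UUU ACU UUC UAA — AUG at 55, stop UAA at 70 → 18 nt.
Frame 2: UUG CCA GGG AUG UGA GUC UCA UUA AGU AAC UGG AUG GCG UAG CUU AGU AGG ACA UGC UAU UUA CUU UCU AAC — AUG at 11, stop UGA at 14 → 6 nt; AUG at 35, stop UAG at 41 → 9 nt.
Frame 3: UGC CAG GGA UGU GAG UCU CAU UAA GUA ACU GGA UGG CGU AGC UUA GUA GGA CAU GCU AUU UAC UUU CUA — no AUG→stop ORF.
Longest ORF is 18 nt in frame 1 (positions 55–72).

1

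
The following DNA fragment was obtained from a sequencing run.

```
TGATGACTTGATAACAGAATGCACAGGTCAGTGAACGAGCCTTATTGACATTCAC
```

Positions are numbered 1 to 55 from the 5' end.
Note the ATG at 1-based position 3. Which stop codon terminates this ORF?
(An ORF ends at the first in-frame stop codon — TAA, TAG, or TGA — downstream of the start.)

TGA

Codons from position 3: ATG (3–5), ACT (6–8), TGA (9–11).
The first in-frame stop codon is TGA.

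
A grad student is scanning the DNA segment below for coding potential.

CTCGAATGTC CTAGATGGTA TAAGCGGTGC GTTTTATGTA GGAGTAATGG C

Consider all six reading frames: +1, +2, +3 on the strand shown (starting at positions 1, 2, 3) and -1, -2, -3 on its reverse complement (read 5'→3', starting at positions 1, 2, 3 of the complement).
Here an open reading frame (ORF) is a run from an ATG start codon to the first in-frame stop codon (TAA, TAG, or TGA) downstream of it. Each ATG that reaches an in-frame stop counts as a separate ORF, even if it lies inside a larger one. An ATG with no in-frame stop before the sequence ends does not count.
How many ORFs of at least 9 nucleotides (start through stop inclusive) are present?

2

Reverse complement (5'→3'): GCCATTACTCCTACATAAAACGCACCGCTTATACCATCTAGGACATTCGAG
Frame +1: CTC GAA TGT CCT AGA TGG TAT AAG CGG TGC GTT TTA TGT AGG AGT AAT GGC — no ATG→stop ORF.
Frame +2: TCG AAT GTC CTA GAT GGT ATA AGC GGT GCG TTT TAT GTA GGA GTA ATG — no ATG→stop ORF.
Frame +3: CGA ATG TCC TAG ATG GTA TAA GCG GTG CGT TTT ATG TAG GAG TAA TGG — ATG at 6, stop TAG at 12 → 9 nt; ATG at 15, stop TAA at 21 → 9 nt; ATG at 36, stop TAG at 39 → 6 nt.
Frame -1: GCC ATT ACT CCT ACA TAA AAC GCA CCG CTT ATA CCA TCT AGG ACA TTC GAG — no ATG→stop ORF.
Frame -2: CCA TTA CTC CTA CAT AAA ACG CAC CGC TTA TAC CAT CTA GGA CAT TCG — no ATG→stop ORF.
Frame -3: CAT TAC TCC TAC ATA AAA CGC ACC GCT TAT ACC ATC TAG GAC ATT CGA — no ATG→stop ORF.
ORFs ≥ 9 nucleotides: frame +3 6–14 (9 nucleotides), frame +3 15–23 (9 nucleotides). Count = 2.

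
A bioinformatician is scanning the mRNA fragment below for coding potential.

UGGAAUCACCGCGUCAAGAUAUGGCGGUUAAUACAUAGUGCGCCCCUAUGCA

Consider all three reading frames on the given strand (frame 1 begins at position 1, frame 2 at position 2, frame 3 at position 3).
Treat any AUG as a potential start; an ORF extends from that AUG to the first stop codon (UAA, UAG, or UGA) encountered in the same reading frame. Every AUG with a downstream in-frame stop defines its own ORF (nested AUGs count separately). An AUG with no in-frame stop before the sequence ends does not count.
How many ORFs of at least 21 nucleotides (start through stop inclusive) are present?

Frame 1: UGG AAU CAC CGC GUC AAG AUA UGG CGG UUA AUA CAU AGU GCG CCC CUA UGC — no AUG→stop ORF.
Frame 2: GGA AUC ACC GCG UCA AGA UAU GGC GGU UAA UAC AUA GUG CGC CCC UAU GCA — no AUG→stop ORF.
Frame 3: GAA UCA CCG CGU CAA GAU AUG GCG GUU AAU ACA UAG UGC GCC CCU AUG — AUG at 21, stop UAG at 36 → 18 nt.
No ORF reaches 21 nucleotides. Count = 0.

0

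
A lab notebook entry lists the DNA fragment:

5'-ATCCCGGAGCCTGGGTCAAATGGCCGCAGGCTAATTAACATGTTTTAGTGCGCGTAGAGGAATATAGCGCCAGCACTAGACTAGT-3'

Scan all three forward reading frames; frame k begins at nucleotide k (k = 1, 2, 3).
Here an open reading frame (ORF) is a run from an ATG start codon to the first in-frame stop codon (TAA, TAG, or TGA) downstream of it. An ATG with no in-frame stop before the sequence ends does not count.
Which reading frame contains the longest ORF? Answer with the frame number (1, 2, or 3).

Frame 1: ATC CCG GAG CCT GGG TCA AAT GGC CGC AGG CTA ATT AAC ATG TTT TAG TGC GCG TAG AGG AAT ATA GCG CCA GCA CTA GAC TAG — ATG at 40, stop TAG at 46 → 9 nt.
Frame 2: TCC CGG AGC CTG GGT CAA ATG GCC GCA GGC TAA TTA ACA TGT TTT AGT GCG CGT AGA GGA ATA TAG CGC CAG CAC TAG ACT AGT — ATG at 20, stop TAA at 32 → 15 nt.
Frame 3: CCC GGA GCC TGG GTC AAA TGG CCG CAG GCT AAT TAA CAT GTT TTA GTG CGC GTA GAG GAA TAT AGC GCC AGC ACT AGA CTA — no ATG→stop ORF.
Longest ORF is 15 nt in frame 2 (positions 20–34).

2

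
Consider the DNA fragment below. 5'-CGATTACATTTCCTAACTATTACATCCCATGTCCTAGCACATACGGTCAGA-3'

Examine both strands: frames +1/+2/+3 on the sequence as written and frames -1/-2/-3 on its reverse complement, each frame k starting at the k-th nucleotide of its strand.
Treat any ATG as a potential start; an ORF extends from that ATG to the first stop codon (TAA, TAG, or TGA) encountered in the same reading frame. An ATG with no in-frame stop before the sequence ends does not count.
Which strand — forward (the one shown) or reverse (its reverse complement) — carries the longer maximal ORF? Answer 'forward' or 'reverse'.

Reverse complement (5'→3'): TCTGACCGTATGTGCTAGGACATGGGATGTAATAGTTAGGAAATGTAATCG
Frame +1: CGA TTA CAT TTC CTA ACT ATT ACA TCC CAT GTC CTA GCA CAT ACG GTC AGA — no ATG→stop ORF.
Frame +2: GAT TAC ATT TCC TAA CTA TTA CAT CCC ATG TCC TAG CAC ATA CGG TCA — ATG at 29, stop TAG at 35 → 9 nt.
Frame +3: ATT ACA TTT CCT AAC TAT TAC ATC CCA TGT CCT AGC ACA TAC GGT CAG — no ATG→stop ORF.
Frame -1: TCT GAC CGT ATG TGC TAG GAC ATG GGA TGT AAT AGT TAG GAA ATG TAA TCG — ATG at 10, stop TAG at 16 → 9 nt; ATG at 22, stop TAG at 37 → 18 nt; ATG at 43, stop TAA at 46 → 6 nt.
Frame -2: CTG ACC GTA TGT GCT AGG ACA TGG GAT GTA ATA GTT AGG AAA TGT AAT — no ATG→stop ORF.
Frame -3: TGA CCG TAT GTG CTA GGA CAT GGG ATG TAA TAG TTA GGA AAT GTA ATC — ATG at 27, stop TAA at 30 → 6 nt.
Forward-strand max 9 nt; reverse-strand max 18 nt. The reverse strand has the longer ORF.

reverse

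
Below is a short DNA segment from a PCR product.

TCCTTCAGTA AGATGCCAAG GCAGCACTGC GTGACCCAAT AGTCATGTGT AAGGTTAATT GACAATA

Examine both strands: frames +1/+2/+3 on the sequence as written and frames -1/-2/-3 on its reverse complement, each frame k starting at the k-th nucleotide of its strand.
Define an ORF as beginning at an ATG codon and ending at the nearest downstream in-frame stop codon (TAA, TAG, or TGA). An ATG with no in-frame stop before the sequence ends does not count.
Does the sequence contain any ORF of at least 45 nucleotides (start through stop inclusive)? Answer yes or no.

no

Reverse complement (5'→3'): TATTGTCAATTAACCTTACACATGACTATTGGGTCACGCAGTGCTGCCTTGGCATCTTACTGAAGGA
Frame +1: TCC TTC AGT AAG ATG CCA AGG CAG CAC TGC GTG ACC CAA TAG TCA TGT GTA AGG TTA ATT GAC AAT — ATG at 13, stop TAG at 40 → 30 nt.
Frame +2: CCT TCA GTA AGA TGC CAA GGC AGC ACT GCG TGA CCC AAT AGT CAT GTG TAA GGT TAA TTG ACA ATA — no ATG→stop ORF.
Frame +3: CTT CAG TAA GAT GCC AAG GCA GCA CTG CGT GAC CCA ATA GTC ATG TGT AAG GTT AAT TGA CAA — ATG at 45, stop TGA at 60 → 18 nt.
Frame -1: TAT TGT CAA TTA ACC TTA CAC ATG ACT ATT GGG TCA CGC AGT GCT GCC TTG GCA TCT TAC TGA AGG — ATG at 22, stop TGA at 61 → 42 nt.
Frame -2: ATT GTC AAT TAA CCT TAC ACA TGA CTA TTG GGT CAC GCA GTG CTG CCT TGG CAT CTT ACT GAA GGA — no ATG→stop ORF.
Frame -3: TTG TCA ATT AAC CTT ACA CAT GAC TAT TGG GTC ACG CAG TGC TGC CTT GGC ATC TTA CTG AAG — no ATG→stop ORF.
Largest ORF found is 42 nucleotides < 45, so no.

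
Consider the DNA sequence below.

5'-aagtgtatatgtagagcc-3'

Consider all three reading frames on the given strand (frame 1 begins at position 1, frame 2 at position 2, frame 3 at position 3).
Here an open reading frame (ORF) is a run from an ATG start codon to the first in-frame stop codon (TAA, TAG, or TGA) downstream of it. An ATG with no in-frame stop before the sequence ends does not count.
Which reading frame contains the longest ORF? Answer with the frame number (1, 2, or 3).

Frame 1: AAG TGT ATA TGT AGA GCC — no ATG→stop ORF.
Frame 2: AGT GTA TAT GTA GAG — no ATG→stop ORF.
Frame 3: GTG TAT ATG TAG AGC — ATG at 9, stop TAG at 12 → 6 nt.
Longest ORF is 6 nt in frame 3 (positions 9–14).

3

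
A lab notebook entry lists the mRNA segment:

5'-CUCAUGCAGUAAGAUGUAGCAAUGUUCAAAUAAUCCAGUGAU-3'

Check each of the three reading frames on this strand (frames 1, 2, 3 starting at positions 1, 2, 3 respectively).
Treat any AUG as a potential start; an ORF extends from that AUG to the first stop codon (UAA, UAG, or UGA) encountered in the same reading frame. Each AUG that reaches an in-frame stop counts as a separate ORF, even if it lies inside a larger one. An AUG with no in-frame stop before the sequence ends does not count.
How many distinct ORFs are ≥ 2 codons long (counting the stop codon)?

Frame 1: CUC AUG CAG UAA GAU GUA GCA AUG UUC AAA UAA UCC AGU GAU — AUG at 4, stop UAA at 10 → 9 nt; AUG at 22, stop UAA at 31 → 12 nt.
Frame 2: UCA UGC AGU AAG AUG UAG CAA UGU UCA AAU AAU CCA GUG — AUG at 14, stop UAG at 17 → 6 nt.
Frame 3: CAU GCA GUA AGA UGU AGC AAU GUU CAA AUA AUC CAG UGA — no AUG→stop ORF.
ORFs ≥ 2 codons: frame 1 4–12 (3 codons), frame 1 22–33 (4 codons), frame 2 14–19 (2 codons). Count = 3.

3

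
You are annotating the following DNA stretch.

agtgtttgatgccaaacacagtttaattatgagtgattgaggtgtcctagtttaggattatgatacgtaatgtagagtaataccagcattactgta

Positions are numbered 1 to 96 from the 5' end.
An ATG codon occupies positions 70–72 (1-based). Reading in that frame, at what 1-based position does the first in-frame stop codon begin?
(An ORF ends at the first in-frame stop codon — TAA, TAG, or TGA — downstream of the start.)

Codons from position 70: ATG (70–72), TAG (73–75).
TAG is a stop codon; it begins at position 73.

73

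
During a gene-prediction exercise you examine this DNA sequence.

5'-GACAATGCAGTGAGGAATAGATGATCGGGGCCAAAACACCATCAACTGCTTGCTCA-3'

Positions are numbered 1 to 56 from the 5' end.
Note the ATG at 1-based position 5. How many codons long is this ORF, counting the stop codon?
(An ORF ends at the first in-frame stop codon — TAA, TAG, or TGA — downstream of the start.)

3

Codons from position 5: ATG (5–7), CAG (8–10), TGA (11–13).
TGA is the first in-frame stop; that's 3 codons including the stop.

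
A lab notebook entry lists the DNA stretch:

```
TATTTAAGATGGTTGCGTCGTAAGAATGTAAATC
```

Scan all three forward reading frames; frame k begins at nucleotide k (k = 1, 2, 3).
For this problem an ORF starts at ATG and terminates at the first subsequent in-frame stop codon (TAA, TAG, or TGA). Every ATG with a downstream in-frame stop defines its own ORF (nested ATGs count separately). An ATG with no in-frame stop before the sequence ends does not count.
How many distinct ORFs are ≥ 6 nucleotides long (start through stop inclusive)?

Frame 1: TAT TTA AGA TGG TTG CGT CGT AAG AAT GTA AAT — no ATG→stop ORF.
Frame 2: ATT TAA GAT GGT TGC GTC GTA AGA ATG TAA ATC — ATG at 26, stop TAA at 29 → 6 nt.
Frame 3: TTT AAG ATG GTT GCG TCG TAA GAA TGT AAA — ATG at 9, stop TAA at 21 → 15 nt.
ORFs ≥ 6 nucleotides: frame 2 26–31 (6 nucleotides), frame 3 9–23 (15 nucleotides). Count = 2.

2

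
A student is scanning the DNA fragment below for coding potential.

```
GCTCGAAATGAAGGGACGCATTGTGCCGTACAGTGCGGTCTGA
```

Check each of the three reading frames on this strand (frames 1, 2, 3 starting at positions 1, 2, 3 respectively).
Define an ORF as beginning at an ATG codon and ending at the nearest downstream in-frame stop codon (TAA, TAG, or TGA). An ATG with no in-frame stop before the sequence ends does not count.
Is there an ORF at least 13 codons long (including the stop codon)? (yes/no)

Frame 1: GCT CGA AAT GAA GGG ACG CAT TGT GCC GTA CAG TGC GGT CTG — no ATG→stop ORF.
Frame 2: CTC GAA ATG AAG GGA CGC ATT GTG CCG TAC AGT GCG GTC TGA — ATG at 8, stop TGA at 41 → 36 nt.
Frame 3: TCG AAA TGA AGG GAC GCA TTG TGC CGT ACA GTG CGG TCT — no ATG→stop ORF.
Largest ORF found is 12 codons < 13, so no.

no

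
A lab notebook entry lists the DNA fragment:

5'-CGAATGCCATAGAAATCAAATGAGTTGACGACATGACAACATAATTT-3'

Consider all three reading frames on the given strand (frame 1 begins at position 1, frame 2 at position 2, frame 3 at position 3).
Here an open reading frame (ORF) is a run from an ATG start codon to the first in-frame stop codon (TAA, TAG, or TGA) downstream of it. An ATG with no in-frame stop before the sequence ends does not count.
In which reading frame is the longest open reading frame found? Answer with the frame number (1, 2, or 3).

Frame 1: CGA ATG CCA TAG AAA TCA AAT GAG TTG ACG ACA TGA CAA CAT AAT — ATG at 4, stop TAG at 10 → 9 nt.
Frame 2: GAA TGC CAT AGA AAT CAA ATG AGT TGA CGA CAT GAC AAC ATA ATT — ATG at 20, stop TGA at 26 → 9 nt.
Frame 3: AAT GCC ATA GAA ATC AAA TGA GTT GAC GAC ATG ACA ACA TAA TTT — ATG at 33, stop TAA at 42 → 12 nt.
Longest ORF is 12 nt in frame 3 (positions 33–44).

3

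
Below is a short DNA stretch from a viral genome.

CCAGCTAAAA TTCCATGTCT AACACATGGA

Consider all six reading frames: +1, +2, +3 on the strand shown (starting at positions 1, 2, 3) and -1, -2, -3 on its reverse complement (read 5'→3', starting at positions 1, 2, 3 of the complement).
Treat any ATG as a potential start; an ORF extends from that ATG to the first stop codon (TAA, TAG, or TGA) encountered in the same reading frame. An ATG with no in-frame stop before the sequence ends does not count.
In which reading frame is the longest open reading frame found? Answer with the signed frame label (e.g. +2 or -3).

Reverse complement (5'→3'): TCCATGTGTTAGACATGGAATTTTAGCTGG
Frame +1: CCA GCT AAA ATT CCA TGT CTA ACA CAT GGA — no ATG→stop ORF.
Frame +2: CAG CTA AAA TTC CAT GTC TAA CAC ATG — no ATG→stop ORF.
Frame +3: AGC TAA AAT TCC ATG TCT AAC ACA TGG — no ATG→stop ORF.
Frame -1: TCC ATG TGT TAG ACA TGG AAT TTT AGC TGG — ATG at 4, stop TAG at 10 → 9 nt.
Frame -2: CCA TGT GTT AGA CAT GGA ATT TTA GCT — no ATG→stop ORF.
Frame -3: CAT GTG TTA GAC ATG GAA TTT TAG CTG — ATG at 15, stop TAG at 24 → 12 nt.
Longest ORF is 12 nt in frame -3 (positions 15–26).

-3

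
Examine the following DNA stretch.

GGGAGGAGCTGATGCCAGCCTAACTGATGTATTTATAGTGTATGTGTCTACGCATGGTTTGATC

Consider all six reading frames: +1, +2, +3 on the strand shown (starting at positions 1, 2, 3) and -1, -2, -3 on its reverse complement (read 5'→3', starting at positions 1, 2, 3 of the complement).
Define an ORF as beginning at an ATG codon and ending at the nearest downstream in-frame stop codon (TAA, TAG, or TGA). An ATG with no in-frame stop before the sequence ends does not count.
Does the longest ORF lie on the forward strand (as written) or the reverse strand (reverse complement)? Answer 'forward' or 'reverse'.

Reverse complement (5'→3'): GATCAAACCATGCGTAGACACATACACTATAAATACATCAGTTAGGCTGGCATCAGCTCCTCCC
Frame +1: GGG AGG AGC TGA TGC CAG CCT AAC TGA TGT ATT TAT AGT GTA TGT GTC TAC GCA TGG TTT GAT — no ATG→stop ORF.
Frame +2: GGA GGA GCT GAT GCC AGC CTA ACT GAT GTA TTT ATA GTG TAT GTG TCT ACG CAT GGT TTG ATC — no ATG→stop ORF.
Frame +3: GAG GAG CTG ATG CCA GCC TAA CTG ATG TAT TTA TAG TGT ATG TGT CTA CGC ATG GTT TGA — ATG at 12, stop TAA at 21 → 12 nt; ATG at 27, stop TAG at 36 → 12 nt; ATG at 42, stop TGA at 60 → 21 nt; ATG at 54, stop TGA at 60 → 9 nt.
Frame -1: GAT CAA ACC ATG CGT AGA CAC ATA CAC TAT AAA TAC ATC AGT TAG GCT GGC ATC AGC TCC TCC — ATG at 10, stop TAG at 43 → 36 nt.
Frame -2: ATC AAA CCA TGC GTA GAC ACA TAC ACT ATA AAT ACA TCA GTT AGG CTG GCA TCA GCT CCT CCC — no ATG→stop ORF.
Frame -3: TCA AAC CAT GCG TAG ACA CAT ACA CTA TAA ATA CAT CAG TTA GGC TGG CAT CAG CTC CTC — no ATG→stop ORF.
Forward-strand max 21 nt; reverse-strand max 36 nt. The reverse strand has the longer ORF.

reverse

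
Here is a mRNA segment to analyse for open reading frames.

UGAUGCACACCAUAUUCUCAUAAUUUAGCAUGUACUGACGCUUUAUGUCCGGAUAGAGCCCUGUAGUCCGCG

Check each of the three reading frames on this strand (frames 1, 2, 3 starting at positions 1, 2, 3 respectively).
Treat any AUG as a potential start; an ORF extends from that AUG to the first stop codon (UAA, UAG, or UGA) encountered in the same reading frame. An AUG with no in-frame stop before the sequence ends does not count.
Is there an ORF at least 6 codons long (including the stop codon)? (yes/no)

Frame 1: UGA UGC ACA CCA UAU UCU CAU AAU UUA GCA UGU ACU GAC GCU UUA UGU CCG GAU AGA GCC CUG UAG UCC GCG — no AUG→stop ORF.
Frame 2: GAU GCA CAC CAU AUU CUC AUA AUU UAG CAU GUA CUG ACG CUU UAU GUC CGG AUA GAG CCC UGU AGU CCG — no AUG→stop ORF.
Frame 3: AUG CAC ACC AUA UUC UCA UAA UUU AGC AUG UAC UGA CGC UUU AUG UCC GGA UAG AGC CCU GUA GUC CGC — AUG at 3, stop UAA at 21 → 21 nt; AUG at 30, stop UGA at 36 → 9 nt; AUG at 45, stop UAG at 54 → 12 nt.
Frame 3 has an ORF of 7 codons (positions 3–23) ≥ 6, so yes.

yes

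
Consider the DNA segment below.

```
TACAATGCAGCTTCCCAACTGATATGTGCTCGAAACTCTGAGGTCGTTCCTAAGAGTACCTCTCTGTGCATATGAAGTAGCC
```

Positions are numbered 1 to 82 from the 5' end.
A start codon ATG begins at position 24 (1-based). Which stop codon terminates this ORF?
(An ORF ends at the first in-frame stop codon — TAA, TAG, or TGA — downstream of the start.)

TGA

Codons from position 24: ATG (24–26), TGC (27–29), TCG (30–32), AAA (33–35), CTC (36–38), TGA (39–41).
The first in-frame stop codon is TGA.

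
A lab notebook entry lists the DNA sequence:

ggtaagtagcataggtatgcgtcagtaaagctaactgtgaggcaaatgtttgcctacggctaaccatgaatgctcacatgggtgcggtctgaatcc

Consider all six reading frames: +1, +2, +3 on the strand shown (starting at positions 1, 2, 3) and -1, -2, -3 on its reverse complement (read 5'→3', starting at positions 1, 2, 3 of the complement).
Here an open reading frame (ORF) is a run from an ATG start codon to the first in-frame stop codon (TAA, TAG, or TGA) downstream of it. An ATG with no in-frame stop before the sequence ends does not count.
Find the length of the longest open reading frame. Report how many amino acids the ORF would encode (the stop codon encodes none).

Reverse complement (5'→3'): GGATTCAGACCGCACCCATGTGAGCATTCATGGTTAGCCGTAGGCAAACATTTGCCTCACAGTTAGCTTTACTGACGCATACCTATGCTACTTACC
Frame +1: GGT AAG TAG CAT AGG TAT GCG TCA GTA AAG CTA ACT GTG AGG CAA ATG TTT GCC TAC GGC TAA CCA TGA ATG CTC ACA TGG GTG CGG TCT GAA TCC — ATG at 46, stop TAA at 61 → 18 nt.
Frame +2: GTA AGT AGC ATA GGT ATG CGT CAG TAA AGC TAA CTG TGA GGC AAA TGT TTG CCT ACG GCT AAC CAT GAA TGC TCA CAT GGG TGC GGT CTG AAT — ATG at 17, stop TAA at 26 → 12 nt.
Frame +3: TAA GTA GCA TAG GTA TGC GTC AGT AAA GCT AAC TGT GAG GCA AAT GTT TGC CTA CGG CTA ACC ATG AAT GCT CAC ATG GGT GCG GTC TGA ATC — ATG at 66, stop TGA at 90 → 27 nt; ATG at 78, stop TGA at 90 → 15 nt.
Frame -1: GGA TTC AGA CCG CAC CCA TGT GAG CAT TCA TGG TTA GCC GTA GGC AAA CAT TTG CCT CAC AGT TAG CTT TAC TGA CGC ATA CCT ATG CTA CTT ACC — no ATG→stop ORF.
Frame -2: GAT TCA GAC CGC ACC CAT GTG AGC ATT CAT GGT TAG CCG TAG GCA AAC ATT TGC CTC ACA GTT AGC TTT ACT GAC GCA TAC CTA TGC TAC TTA — no ATG→stop ORF.
Frame -3: ATT CAG ACC GCA CCC ATG TGA GCA TTC ATG GTT AGC CGT AGG CAA ACA TTT GCC TCA CAG TTA GCT TTA CTG ACG CAT ACC TAT GCT ACT TAC — ATG at 18, stop TGA at 21 → 6 nt.
Longest: frame +3, positions 66–92, 27 nt = 9 codons = 8 aa. → 8 amino acids.

8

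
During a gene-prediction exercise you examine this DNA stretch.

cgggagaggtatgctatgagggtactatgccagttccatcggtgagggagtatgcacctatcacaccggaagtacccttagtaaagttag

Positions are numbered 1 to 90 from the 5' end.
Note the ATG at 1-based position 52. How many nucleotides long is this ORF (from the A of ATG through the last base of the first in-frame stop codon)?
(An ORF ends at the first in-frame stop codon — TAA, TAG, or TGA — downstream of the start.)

30

Codons from position 52: ATG (52–54), CAC (55–57), CTA (58–60), TCA (61–63), CAC (64–66), CGG (67–69), AAG (70–72), TAC (73–75), CCT (76–78), TAG (79–81).
TAG is the first in-frame stop; ORF spans 52–81, 30 nucleotides.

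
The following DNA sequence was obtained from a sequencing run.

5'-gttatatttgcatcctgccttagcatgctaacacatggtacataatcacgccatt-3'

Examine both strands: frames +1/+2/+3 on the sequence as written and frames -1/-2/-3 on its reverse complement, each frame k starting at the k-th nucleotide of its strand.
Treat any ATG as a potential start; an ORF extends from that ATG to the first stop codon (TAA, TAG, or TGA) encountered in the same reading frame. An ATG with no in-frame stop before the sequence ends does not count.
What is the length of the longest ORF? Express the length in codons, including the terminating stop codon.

8

Reverse complement (5'→3'): AATGGCGTGATTATGTACCATGTGTTAGCATGCTAAGGCAGGATGCAAATATAAC
Frame +1: GTT ATA TTT GCA TCC TGC CTT AGC ATG CTA ACA CAT GGT ACA TAA TCA CGC CAT — ATG at 25, stop TAA at 43 → 21 nt.
Frame +2: TTA TAT TTG CAT CCT GCC TTA GCA TGC TAA CAC ATG GTA CAT AAT CAC GCC ATT — no ATG→stop ORF.
Frame +3: TAT ATT TGC ATC CTG CCT TAG CAT GCT AAC ACA TGG TAC ATA ATC ACG CCA — no ATG→stop ORF.
Frame -1: AAT GGC GTG ATT ATG TAC CAT GTG TTA GCA TGC TAA GGC AGG ATG CAA ATA TAA — ATG at 13, stop TAA at 34 → 24 nt; ATG at 43, stop TAA at 52 → 12 nt.
Frame -2: ATG GCG TGA TTA TGT ACC ATG TGT TAG CAT GCT AAG GCA GGA TGC AAA TAT AAC — ATG at 2, stop TGA at 8 → 9 nt; ATG at 20, stop TAG at 26 → 9 nt.
Frame -3: TGG CGT GAT TAT GTA CCA TGT GTT AGC ATG CTA AGG CAG GAT GCA AAT ATA — no ATG→stop ORF.
Longest: frame -1, positions 13–36, 24 nt = 8 codons = 7 aa. → 8 codons.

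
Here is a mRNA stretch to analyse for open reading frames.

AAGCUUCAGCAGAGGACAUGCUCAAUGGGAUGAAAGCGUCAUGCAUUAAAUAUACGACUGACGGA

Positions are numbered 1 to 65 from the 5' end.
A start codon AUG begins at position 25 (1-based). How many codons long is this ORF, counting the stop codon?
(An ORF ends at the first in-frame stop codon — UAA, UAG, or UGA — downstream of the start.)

Codons from position 25: AUG (25–27), GGA (28–30), UGA (31–33).
UGA is the first in-frame stop; that's 3 codons including the stop.

3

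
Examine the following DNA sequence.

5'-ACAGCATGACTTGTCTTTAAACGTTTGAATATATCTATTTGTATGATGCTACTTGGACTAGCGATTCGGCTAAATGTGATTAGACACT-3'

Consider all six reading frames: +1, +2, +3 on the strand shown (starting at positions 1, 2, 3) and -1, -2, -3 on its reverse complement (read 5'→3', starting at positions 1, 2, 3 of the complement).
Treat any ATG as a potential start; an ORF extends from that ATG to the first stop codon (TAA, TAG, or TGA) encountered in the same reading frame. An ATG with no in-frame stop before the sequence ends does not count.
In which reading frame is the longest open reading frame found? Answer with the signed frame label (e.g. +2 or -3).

+3

Reverse complement (5'→3'): AGTGTCTAATCACATTTAGCCGAATCGCTAGTCCAAGTAGCATCATACAAATAGATATATTCAAACGTTTAAAGACAAGTCATGCTGT
Frame +1: ACA GCA TGA CTT GTC TTT AAA CGT TTG AAT ATA TCT ATT TGT ATG ATG CTA CTT GGA CTA GCG ATT CGG CTA AAT GTG ATT AGA CAC — no ATG→stop ORF.
Frame +2: CAG CAT GAC TTG TCT TTA AAC GTT TGA ATA TAT CTA TTT GTA TGA TGC TAC TTG GAC TAG CGA TTC GGC TAA ATG TGA TTA GAC ACT — ATG at 74, stop TGA at 77 → 6 nt.
Frame +3: AGC ATG ACT TGT CTT TAA ACG TTT GAA TAT ATC TAT TTG TAT GAT GCT ACT TGG ACT AGC GAT TCG GCT AAA TGT GAT TAG ACA — ATG at 6, stop TAA at 18 → 15 nt.
Frame -1: AGT GTC TAA TCA CAT TTA GCC GAA TCG CTA GTC CAA GTA GCA TCA TAC AAA TAG ATA TAT TCA AAC GTT TAA AGA CAA GTC ATG CTG — no ATG→stop ORF.
Frame -2: GTG TCT AAT CAC ATT TAG CCG AAT CGC TAG TCC AAG TAG CAT CAT ACA AAT AGA TAT ATT CAA ACG TTT AAA GAC AAG TCA TGC TGT — no ATG→stop ORF.
Frame -3: TGT CTA ATC ACA TTT AGC CGA ATC GCT AGT CCA AGT AGC ATC ATA CAA ATA GAT ATA TTC AAA CGT TTA AAG ACA AGT CAT GCT — no ATG→stop ORF.
Longest ORF is 15 nt in frame +3 (positions 6–20).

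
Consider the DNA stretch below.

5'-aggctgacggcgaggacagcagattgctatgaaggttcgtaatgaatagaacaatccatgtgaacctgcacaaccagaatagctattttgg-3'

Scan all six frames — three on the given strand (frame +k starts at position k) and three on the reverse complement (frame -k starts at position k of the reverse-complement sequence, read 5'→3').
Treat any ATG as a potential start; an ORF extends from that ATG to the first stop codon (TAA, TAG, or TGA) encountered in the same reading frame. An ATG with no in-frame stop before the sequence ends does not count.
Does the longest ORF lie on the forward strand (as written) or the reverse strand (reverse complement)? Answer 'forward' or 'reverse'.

Reverse complement (5'→3'): CCAAAATAGCTATTCTGGTTGTGCAGGTTCACATGGATTGTTCTATTCATTACGAACCTTCATAGCAATCTGCTGTCCTCGCCGTCAGCCT
Frame +1: AGG CTG ACG GCG AGG ACA GCA GAT TGC TAT GAA GGT TCG TAA TGA ATA GAA CAA TCC ATG TGA ACC TGC ACA ACC AGA ATA GCT ATT TTG — ATG at 58, stop TGA at 61 → 6 nt.
Frame +2: GGC TGA CGG CGA GGA CAG CAG ATT GCT ATG AAG GTT CGT AAT GAA TAG AAC AAT CCA TGT GAA CCT GCA CAA CCA GAA TAG CTA TTT TGG — ATG at 29, stop TAG at 47 → 21 nt.
Frame +3: GCT GAC GGC GAG GAC AGC AGA TTG CTA TGA AGG TTC GTA ATG AAT AGA ACA ATC CAT GTG AAC CTG CAC AAC CAG AAT AGC TAT TTT — no ATG→stop ORF.
Frame -1: CCA AAA TAG CTA TTC TGG TTG TGC AGG TTC ACA TGG ATT GTT CTA TTC ATT ACG AAC CTT CAT AGC AAT CTG CTG TCC TCG CCG TCA GCC — no ATG→stop ORF.
Frame -2: CAA AAT AGC TAT TCT GGT TGT GCA GGT TCA CAT GGA TTG TTC TAT TCA TTA CGA ACC TTC ATA GCA ATC TGC TGT CCT CGC CGT CAG CCT — no ATG→stop ORF.
Frame -3: AAA ATA GCT ATT CTG GTT GTG CAG GTT CAC ATG GAT TGT TCT ATT CAT TAC GAA CCT TCA TAG CAA TCT GCT GTC CTC GCC GTC AGC — ATG at 33, stop TAG at 63 → 33 nt.
Forward-strand max 21 nt; reverse-strand max 33 nt. The reverse strand has the longer ORF.

reverse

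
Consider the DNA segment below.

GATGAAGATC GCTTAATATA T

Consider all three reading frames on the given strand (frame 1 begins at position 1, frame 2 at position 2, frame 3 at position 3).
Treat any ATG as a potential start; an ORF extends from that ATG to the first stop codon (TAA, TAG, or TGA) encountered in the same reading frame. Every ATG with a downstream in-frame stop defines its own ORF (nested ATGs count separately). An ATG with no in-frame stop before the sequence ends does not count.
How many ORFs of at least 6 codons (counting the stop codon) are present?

0

Frame 1: GAT GAA GAT CGC TTA ATA TAT — no ATG→stop ORF.
Frame 2: ATG AAG ATC GCT TAA TAT — ATG at 2, stop TAA at 14 → 15 nt.
Frame 3: TGA AGA TCG CTT AAT ATA — no ATG→stop ORF.
No ORF reaches 6 codons. Count = 0.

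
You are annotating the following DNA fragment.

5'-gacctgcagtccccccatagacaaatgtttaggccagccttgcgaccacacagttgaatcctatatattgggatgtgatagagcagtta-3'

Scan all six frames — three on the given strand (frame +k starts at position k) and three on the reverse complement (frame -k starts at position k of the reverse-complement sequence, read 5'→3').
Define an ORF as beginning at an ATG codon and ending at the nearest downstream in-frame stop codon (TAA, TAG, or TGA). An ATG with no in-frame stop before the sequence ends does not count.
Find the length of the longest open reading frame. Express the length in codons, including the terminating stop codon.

Reverse complement (5'→3'): TAACTGCTCTATCACATCCCAATATATAGGATTCAACTGTGTGGTCGCAAGGCTGGCCTAAACATTTGTCTATGGGGGGACTGCAGGTC
Frame +1: GAC CTG CAG TCC CCC CAT AGA CAA ATG TTT AGG CCA GCC TTG CGA CCA CAC AGT TGA ATC CTA TAT ATT GGG ATG TGA TAG AGC AGT — ATG at 25, stop TGA at 55 → 33 nt; ATG at 73, stop TGA at 76 → 6 nt.
Frame +2: ACC TGC AGT CCC CCC ATA GAC AAA TGT TTA GGC CAG CCT TGC GAC CAC ACA GTT GAA TCC TAT ATA TTG GGA TGT GAT AGA GCA GTT — no ATG→stop ORF.
Frame +3: CCT GCA GTC CCC CCA TAG ACA AAT GTT TAG GCC AGC CTT GCG ACC ACA CAG TTG AAT CCT ATA TAT TGG GAT GTG ATA GAG CAG TTA — no ATG→stop ORF.
Frame -1: TAA CTG CTC TAT CAC ATC CCA ATA TAT AGG ATT CAA CTG TGT GGT CGC AAG GCT GGC CTA AAC ATT TGT CTA TGG GGG GAC TGC AGG — no ATG→stop ORF.
Frame -2: AAC TGC TCT ATC ACA TCC CAA TAT ATA GGA TTC AAC TGT GTG GTC GCA AGG CTG GCC TAA ACA TTT GTC TAT GGG GGG ACT GCA GGT — no ATG→stop ORF.
Frame -3: ACT GCT CTA TCA CAT CCC AAT ATA TAG GAT TCA ACT GTG TGG TCG CAA GGC TGG CCT AAA CAT TTG TCT ATG GGG GGA CTG CAG GTC — no ATG→stop ORF.
Longest: frame +1, positions 25–57, 33 nt = 11 codons = 10 aa. → 11 codons.

11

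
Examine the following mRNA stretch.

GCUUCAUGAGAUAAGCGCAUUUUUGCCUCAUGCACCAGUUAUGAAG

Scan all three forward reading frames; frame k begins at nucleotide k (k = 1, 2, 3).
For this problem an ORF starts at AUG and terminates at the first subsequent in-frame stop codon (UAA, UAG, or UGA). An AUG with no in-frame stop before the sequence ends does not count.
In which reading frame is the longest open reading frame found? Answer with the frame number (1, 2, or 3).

3

Frame 1: GCU UCA UGA GAU AAG CGC AUU UUU GCC UCA UGC ACC AGU UAU GAA — no AUG→stop ORF.
Frame 2: CUU CAU GAG AUA AGC GCA UUU UUG CCU CAU GCA CCA GUU AUG AAG — no AUG→stop ORF.
Frame 3: UUC AUG AGA UAA GCG CAU UUU UGC CUC AUG CAC CAG UUA UGA — AUG at 6, stop UAA at 12 → 9 nt; AUG at 30, stop UGA at 42 → 15 nt.
Longest ORF is 15 nt in frame 3 (positions 30–44).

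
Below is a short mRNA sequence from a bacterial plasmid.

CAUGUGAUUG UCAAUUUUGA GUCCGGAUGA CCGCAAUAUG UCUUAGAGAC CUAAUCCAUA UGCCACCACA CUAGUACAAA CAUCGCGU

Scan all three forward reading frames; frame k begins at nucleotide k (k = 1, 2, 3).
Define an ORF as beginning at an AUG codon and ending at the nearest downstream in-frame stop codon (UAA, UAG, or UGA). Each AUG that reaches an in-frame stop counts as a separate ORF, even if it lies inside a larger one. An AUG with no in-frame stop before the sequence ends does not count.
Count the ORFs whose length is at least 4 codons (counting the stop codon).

Frame 1: CAU GUG AUU GUC AAU UUU GAG UCC GGA UGA CCG CAA UAU GUC UUA GAG ACC UAA UCC AUA UGC CAC CAC ACU AGU ACA AAC AUC GCG — no AUG→stop ORF.
Frame 2: AUG UGA UUG UCA AUU UUG AGU CCG GAU GAC CGC AAU AUG UCU UAG AGA CCU AAU CCA UAU GCC ACC ACA CUA GUA CAA ACA UCG CGU — AUG at 2, stop UGA at 5 → 6 nt; AUG at 38, stop UAG at 44 → 9 nt.
Frame 3: UGU GAU UGU CAA UUU UGA GUC CGG AUG ACC GCA AUA UGU CUU AGA GAC CUA AUC CAU AUG CCA CCA CAC UAG UAC AAA CAU CGC — AUG at 27, stop UAG at 72 → 48 nt; AUG at 60, stop UAG at 72 → 15 nt.
ORFs ≥ 4 codons: frame 3 27–74 (16 codons), frame 3 60–74 (5 codons). Count = 2.

2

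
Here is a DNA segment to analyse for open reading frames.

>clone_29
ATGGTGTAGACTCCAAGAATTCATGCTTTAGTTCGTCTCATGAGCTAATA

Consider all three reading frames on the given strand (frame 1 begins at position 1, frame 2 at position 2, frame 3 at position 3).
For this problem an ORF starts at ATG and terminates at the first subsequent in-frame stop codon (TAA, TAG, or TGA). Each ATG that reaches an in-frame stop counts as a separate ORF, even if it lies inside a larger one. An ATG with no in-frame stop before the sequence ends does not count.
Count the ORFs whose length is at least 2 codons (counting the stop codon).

Frame 1: ATG GTG TAG ACT CCA AGA ATT CAT GCT TTA GTT CGT CTC ATG AGC TAA — ATG at 1, stop TAG at 7 → 9 nt; ATG at 40, stop TAA at 46 → 9 nt.
Frame 2: TGG TGT AGA CTC CAA GAA TTC ATG CTT TAG TTC GTC TCA TGA GCT AAT — ATG at 23, stop TAG at 29 → 9 nt.
Frame 3: GGT GTA GAC TCC AAG AAT TCA TGC TTT AGT TCG TCT CAT GAG CTA ATA — no ATG→stop ORF.
ORFs ≥ 2 codons: frame 1 1–9 (3 codons), frame 1 40–48 (3 codons), frame 2 23–31 (3 codons). Count = 3.

3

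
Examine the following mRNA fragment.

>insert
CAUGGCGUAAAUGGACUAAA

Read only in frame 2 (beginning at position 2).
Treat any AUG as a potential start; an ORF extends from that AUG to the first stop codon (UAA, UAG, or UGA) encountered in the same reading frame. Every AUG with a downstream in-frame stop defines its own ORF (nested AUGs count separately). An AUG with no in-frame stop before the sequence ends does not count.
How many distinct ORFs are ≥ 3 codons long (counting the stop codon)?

Frame 2: AUG GCG UAA AUG GAC UAA — AUG at 2, stop UAA at 8 → 9 nt; AUG at 11, stop UAA at 17 → 9 nt.
ORFs ≥ 3 codons: frame 2 2–10 (3 codons), frame 2 11–19 (3 codons). Count = 2.

2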